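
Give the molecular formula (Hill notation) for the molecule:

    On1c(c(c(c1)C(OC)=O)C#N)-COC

Heavy atoms from the SMILES: 9 C, 2 N, 4 O.
Implicit hydrogens by atom environment:
  3 × C (aromatic): no H
  3 × O: no H
  2 × C: 3 H each → 6
  2 × C: no H
  1 × C: 2 H
  1 × C (aromatic): 1 H
  1 × N (aromatic): no H
  1 × N: no H
  1 × O: 1 H
  Total hydrogens = 10.
Molecular formula: C9H10N2O4

C9H10N2O4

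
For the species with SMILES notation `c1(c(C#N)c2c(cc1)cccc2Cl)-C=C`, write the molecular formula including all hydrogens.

C13H8ClN

Heavy atoms from the SMILES: 13 C, 1 Cl, 1 N.
Implicit hydrogens by atom environment:
  5 × C (aromatic): 1 H each → 5
  5 × C (aromatic): no H
  1 × C: 2 H
  1 × C: 1 H
  1 × C: no H
  1 × Cl: no H
  1 × N: no H
  Total hydrogens = 8.
Molecular formula: C13H8ClN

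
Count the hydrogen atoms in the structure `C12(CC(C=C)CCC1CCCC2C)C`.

24

Hydrogens are implicit in SMILES; fill each atom to its normal valence:
  7 × C: 2 H each → 14
  4 × C: 1 H each → 4
  2 × C: 3 H each → 6
  1 × C: no H
  Total hydrogens = 24.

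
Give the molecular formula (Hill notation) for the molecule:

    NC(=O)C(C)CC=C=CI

C7H10INO

Heavy atoms from the SMILES: 7 C, 1 I, 1 N, 1 O.
Implicit hydrogens by atom environment:
  3 × C: 1 H each → 3
  2 × C: no H
  1 × C: 3 H
  1 × C: 2 H
  1 × I: no H
  1 × N: 2 H
  1 × O: no H
  Total hydrogens = 10.
Molecular formula: C7H10INO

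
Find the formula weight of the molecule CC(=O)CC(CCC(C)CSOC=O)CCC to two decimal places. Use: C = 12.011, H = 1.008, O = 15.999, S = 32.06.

260.39

Molecular formula: C13H24O3S.
M = 13×12.011 + 24×1.008 + 3×15.999 + 1×32.06 = 260.39 g/mol.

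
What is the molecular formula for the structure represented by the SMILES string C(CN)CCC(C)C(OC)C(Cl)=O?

Heavy atoms from the SMILES: 9 C, 1 Cl, 1 N, 2 O.
Implicit hydrogens by atom environment:
  4 × C: 2 H each → 8
  2 × C: 3 H each → 6
  2 × C: 1 H each → 2
  2 × O: no H
  1 × C: no H
  1 × Cl: no H
  1 × N: 2 H
  Total hydrogens = 18.
Molecular formula: C9H18ClNO2

C9H18ClNO2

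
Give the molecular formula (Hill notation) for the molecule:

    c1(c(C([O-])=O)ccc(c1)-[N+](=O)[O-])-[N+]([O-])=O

C7H3N2O6-

Heavy atoms from the SMILES: 7 C, 2 N, 6 O.
Implicit hydrogens by atom environment:
  3 × C (aromatic): 1 H each → 3
  3 × C (aromatic): no H
  3 × O: no H
  3 × O (charge -1): no H
  2 × N (charge +1): no H
  1 × C: no H
  Total hydrogens = 3.
Net charge -1.
Molecular formula: C7H3N2O6-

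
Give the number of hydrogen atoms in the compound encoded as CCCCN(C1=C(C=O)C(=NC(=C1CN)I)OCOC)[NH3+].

22

Hydrogens are implicit in SMILES; fill each atom to its normal valence:
  5 × C: 2 H each → 10
  5 × C (aromatic): no H
  3 × O: no H
  2 × C: 3 H each → 6
  1 × C: 1 H
  1 × I: no H
  1 × N (charge +1): 3 H
  1 × N: 2 H
  1 × N (aromatic): no H
  1 × N: no H
  Total hydrogens = 22.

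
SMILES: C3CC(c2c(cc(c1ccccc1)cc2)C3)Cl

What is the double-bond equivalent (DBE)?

Molecular formula from the SMILES: C16H15Cl.
DoU = (2C + 2 + N − H − X)/2 = (2·16 + 2 + 0 − 15 − 1)/2 = 18/2 = 9.
(Structurally: 3 ring(s) + 6 π bond(s) = 9.)

9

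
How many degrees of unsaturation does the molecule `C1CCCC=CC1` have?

Molecular formula from the SMILES: C7H12.
DoU = (2C + 2 + N − H − X)/2 = (2·7 + 2 + 0 − 12 − 0)/2 = 4/2 = 2.
(Structurally: 1 ring(s) + 1 π bond(s) = 2.)

2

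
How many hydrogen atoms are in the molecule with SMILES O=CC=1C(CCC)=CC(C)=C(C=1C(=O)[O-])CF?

14

Hydrogens are implicit in SMILES; fill each atom to its normal valence:
  5 × C (aromatic): no H
  3 × C: 2 H each → 6
  2 × C: 3 H each → 6
  2 × O: no H
  1 × C (aromatic): 1 H
  1 × C: 1 H
  1 × C: no H
  1 × F: no H
  1 × O (charge -1): no H
  Total hydrogens = 14.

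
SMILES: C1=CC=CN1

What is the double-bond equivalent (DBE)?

Molecular formula from the SMILES: C4H5N.
DoU = (2C + 2 + N − H − X)/2 = (2·4 + 2 + 1 − 5 − 0)/2 = 6/2 = 3.
(Structurally: 1 ring(s) + 2 π bond(s) = 3.)

3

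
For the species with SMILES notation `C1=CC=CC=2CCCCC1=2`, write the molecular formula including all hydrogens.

C10H12

Heavy atoms from the SMILES: 10 C.
Implicit hydrogens by atom environment:
  4 × C: 2 H each → 8
  4 × C (aromatic): 1 H each → 4
  2 × C (aromatic): no H
  Total hydrogens = 12.
Molecular formula: C10H12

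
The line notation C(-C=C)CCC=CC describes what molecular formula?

C8H14

Heavy atoms from the SMILES: 8 C.
Implicit hydrogens by atom environment:
  4 × C: 2 H each → 8
  3 × C: 1 H each → 3
  1 × C: 3 H
  Total hydrogens = 14.
Molecular formula: C8H14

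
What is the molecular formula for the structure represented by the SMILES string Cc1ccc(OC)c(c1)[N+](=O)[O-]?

C8H9NO3

Heavy atoms from the SMILES: 8 C, 1 N, 3 O.
Implicit hydrogens by atom environment:
  3 × C (aromatic): 1 H each → 3
  3 × C (aromatic): no H
  2 × C: 3 H each → 6
  2 × O: no H
  1 × N (charge +1): no H
  1 × O (charge -1): no H
  Total hydrogens = 9.
Molecular formula: C8H9NO3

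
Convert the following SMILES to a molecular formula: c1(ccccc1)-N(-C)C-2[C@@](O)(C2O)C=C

Heavy atoms from the SMILES: 12 C, 1 N, 2 O.
Implicit hydrogens by atom environment:
  5 × C (aromatic): 1 H each → 5
  3 × C: 1 H each → 3
  2 × O: 1 H each → 2
  1 × C: 3 H
  1 × C: 2 H
  1 × C: no H
  1 × C (aromatic): no H
  1 × N: no H
  Total hydrogens = 15.
Molecular formula: C12H15NO2

C12H15NO2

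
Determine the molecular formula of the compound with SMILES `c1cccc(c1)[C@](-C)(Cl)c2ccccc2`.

Heavy atoms from the SMILES: 14 C, 1 Cl.
Implicit hydrogens by atom environment:
  10 × C (aromatic): 1 H each → 10
  2 × C (aromatic): no H
  1 × C: 3 H
  1 × C: no H
  1 × Cl: no H
  Total hydrogens = 13.
Molecular formula: C14H13Cl

C14H13Cl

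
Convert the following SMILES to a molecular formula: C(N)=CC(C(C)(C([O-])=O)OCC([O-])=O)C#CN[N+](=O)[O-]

[C10H11N3O7]2-

Heavy atoms from the SMILES: 10 C, 3 N, 7 O.
Implicit hydrogens by atom environment:
  5 × C: no H
  4 × O: no H
  3 × C: 1 H each → 3
  3 × O (charge -1): no H
  1 × C: 3 H
  1 × C: 2 H
  1 × N: 2 H
  1 × N: 1 H
  1 × N (charge +1): no H
  Total hydrogens = 11.
Net charge -2.
Molecular formula: [C10H11N3O7]2-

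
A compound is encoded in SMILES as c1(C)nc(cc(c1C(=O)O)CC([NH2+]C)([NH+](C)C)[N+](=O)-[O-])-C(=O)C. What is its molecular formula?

[C14H22N4O5]2+

Heavy atoms from the SMILES: 14 C, 4 N, 5 O.
Implicit hydrogens by atom environment:
  5 × C: 3 H each → 15
  4 × C (aromatic): no H
  3 × C: no H
  3 × O: no H
  1 × C: 2 H
  1 × C (aromatic): 1 H
  1 × N (charge +1): 2 H
  1 × N (charge +1): 1 H
  1 × N (aromatic): no H
  1 × N (charge +1): no H
  1 × O: 1 H
  1 × O (charge -1): no H
  Total hydrogens = 22.
Net charge +2.
Molecular formula: [C14H22N4O5]2+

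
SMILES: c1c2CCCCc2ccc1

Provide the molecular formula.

C10H12

Heavy atoms from the SMILES: 10 C.
Implicit hydrogens by atom environment:
  4 × C: 2 H each → 8
  4 × C (aromatic): 1 H each → 4
  2 × C (aromatic): no H
  Total hydrogens = 12.
Molecular formula: C10H12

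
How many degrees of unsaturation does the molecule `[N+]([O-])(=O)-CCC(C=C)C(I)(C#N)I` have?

Molecular formula from the SMILES: C7H8I2N2O2.
DoU = (2C + 2 + N − H − X)/2 = (2·7 + 2 + 2 − 8 − 2)/2 = 8/2 = 4.
(Structurally: 0 ring(s) + 4 π bond(s) = 4.)

4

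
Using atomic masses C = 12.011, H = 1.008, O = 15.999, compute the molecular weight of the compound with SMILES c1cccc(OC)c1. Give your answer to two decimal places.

Molecular formula: C7H8O.
M = 7×12.011 + 8×1.008 + 1×15.999 = 108.14 g/mol.

108.14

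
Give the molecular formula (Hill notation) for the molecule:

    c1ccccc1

Heavy atoms from the SMILES: 6 C.
Implicit hydrogens by atom environment:
  6 × C (aromatic): 1 H each → 6
  Total hydrogens = 6.
Molecular formula: C6H6

C6H6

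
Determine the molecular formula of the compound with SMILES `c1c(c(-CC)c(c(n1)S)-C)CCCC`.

Heavy atoms from the SMILES: 12 C, 1 N, 1 S.
Implicit hydrogens by atom environment:
  4 × C: 2 H each → 8
  4 × C (aromatic): no H
  3 × C: 3 H each → 9
  1 × C (aromatic): 1 H
  1 × N (aromatic): no H
  1 × S: 1 H
  Total hydrogens = 19.
Molecular formula: C12H19NS

C12H19NS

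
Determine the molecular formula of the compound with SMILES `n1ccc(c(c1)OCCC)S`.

C8H11NOS

Heavy atoms from the SMILES: 8 C, 1 N, 1 O, 1 S.
Implicit hydrogens by atom environment:
  3 × C (aromatic): 1 H each → 3
  2 × C: 2 H each → 4
  2 × C (aromatic): no H
  1 × C: 3 H
  1 × N (aromatic): no H
  1 × O: no H
  1 × S: 1 H
  Total hydrogens = 11.
Molecular formula: C8H11NOS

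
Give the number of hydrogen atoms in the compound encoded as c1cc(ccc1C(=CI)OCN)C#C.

10

Hydrogens are implicit in SMILES; fill each atom to its normal valence:
  4 × C (aromatic): 1 H each → 4
  2 × C: 1 H each → 2
  2 × C: no H
  2 × C (aromatic): no H
  1 × C: 2 H
  1 × I: no H
  1 × N: 2 H
  1 × O: no H
  Total hydrogens = 10.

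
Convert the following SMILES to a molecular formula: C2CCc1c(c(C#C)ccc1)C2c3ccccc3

Heavy atoms from the SMILES: 18 C.
Implicit hydrogens by atom environment:
  8 × C (aromatic): 1 H each → 8
  4 × C (aromatic): no H
  3 × C: 2 H each → 6
  2 × C: 1 H each → 2
  1 × C: no H
  Total hydrogens = 16.
Molecular formula: C18H16

C18H16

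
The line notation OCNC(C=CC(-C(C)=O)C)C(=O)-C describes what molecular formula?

C10H17NO3

Heavy atoms from the SMILES: 10 C, 1 N, 3 O.
Implicit hydrogens by atom environment:
  4 × C: 1 H each → 4
  3 × C: 3 H each → 9
  2 × C: no H
  2 × O: no H
  1 × C: 2 H
  1 × N: 1 H
  1 × O: 1 H
  Total hydrogens = 17.
Molecular formula: C10H17NO3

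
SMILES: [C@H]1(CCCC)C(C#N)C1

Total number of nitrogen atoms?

1

The symbol for nitrogen appears 1 time in the SMILES.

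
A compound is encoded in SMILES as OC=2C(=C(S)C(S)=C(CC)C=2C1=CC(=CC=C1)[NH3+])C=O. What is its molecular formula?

C15H16NO2S2+

Heavy atoms from the SMILES: 15 C, 1 N, 2 O, 2 S.
Implicit hydrogens by atom environment:
  8 × C (aromatic): no H
  4 × C (aromatic): 1 H each → 4
  2 × S: 1 H each → 2
  1 × C: 3 H
  1 × C: 2 H
  1 × C: 1 H
  1 × N (charge +1): 3 H
  1 × O: 1 H
  1 × O: no H
  Total hydrogens = 16.
Net charge +1.
Molecular formula: C15H16NO2S2+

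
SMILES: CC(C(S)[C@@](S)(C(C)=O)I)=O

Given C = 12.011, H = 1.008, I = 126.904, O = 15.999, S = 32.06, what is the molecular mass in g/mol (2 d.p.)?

Molecular formula: C6H9IO2S2.
M = 6×12.011 + 9×1.008 + 1×126.904 + 2×15.999 + 2×32.06 = 304.16 g/mol.

304.16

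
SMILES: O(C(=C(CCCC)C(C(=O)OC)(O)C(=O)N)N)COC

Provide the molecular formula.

Heavy atoms from the SMILES: 12 C, 2 N, 6 O.
Implicit hydrogens by atom environment:
  5 × C: no H
  5 × O: no H
  4 × C: 2 H each → 8
  3 × C: 3 H each → 9
  2 × N: 2 H each → 4
  1 × O: 1 H
  Total hydrogens = 22.
Molecular formula: C12H22N2O6

C12H22N2O6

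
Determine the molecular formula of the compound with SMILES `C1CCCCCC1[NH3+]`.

Heavy atoms from the SMILES: 7 C, 1 N.
Implicit hydrogens by atom environment:
  6 × C: 2 H each → 12
  1 × C: 1 H
  1 × N (charge +1): 3 H
  Total hydrogens = 16.
Net charge +1.
Molecular formula: C7H16N+

C7H16N+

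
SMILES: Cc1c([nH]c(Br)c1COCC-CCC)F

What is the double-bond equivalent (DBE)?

Molecular formula from the SMILES: C11H17BrFNO.
DoU = (2C + 2 + N − H − X)/2 = (2·11 + 2 + 1 − 17 − 2)/2 = 6/2 = 3.
(Structurally: 1 ring(s) + 2 π bond(s) = 3.)

3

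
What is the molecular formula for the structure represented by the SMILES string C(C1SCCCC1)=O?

Heavy atoms from the SMILES: 6 C, 1 O, 1 S.
Implicit hydrogens by atom environment:
  4 × C: 2 H each → 8
  2 × C: 1 H each → 2
  1 × O: no H
  1 × S: no H
  Total hydrogens = 10.
Molecular formula: C6H10OS

C6H10OS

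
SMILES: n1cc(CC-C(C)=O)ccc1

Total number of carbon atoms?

9

The symbol for carbon appears 9 times in the SMILES. Lowercase c denotes aromatic carbon and counts toward C.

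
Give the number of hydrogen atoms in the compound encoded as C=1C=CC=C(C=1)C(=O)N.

Hydrogens are implicit in SMILES; fill each atom to its normal valence:
  5 × C (aromatic): 1 H each → 5
  1 × C (aromatic): no H
  1 × C: no H
  1 × N: 2 H
  1 × O: no H
  Total hydrogens = 7.

7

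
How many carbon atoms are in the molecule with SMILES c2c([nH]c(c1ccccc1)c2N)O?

The symbol for carbon appears 10 times in the SMILES. Lowercase c denotes aromatic carbon and counts toward C.

10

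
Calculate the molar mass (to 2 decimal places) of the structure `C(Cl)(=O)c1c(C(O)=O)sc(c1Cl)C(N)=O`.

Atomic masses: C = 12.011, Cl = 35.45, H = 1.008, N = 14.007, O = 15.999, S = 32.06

Molecular formula: C7H3Cl2NO4S.
M = 7×12.011 + 2×35.45 + 3×1.008 + 1×14.007 + 4×15.999 + 1×32.06 = 268.06 g/mol.

268.06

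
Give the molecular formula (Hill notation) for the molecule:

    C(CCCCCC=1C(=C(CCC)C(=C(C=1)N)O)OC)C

Heavy atoms from the SMILES: 17 C, 1 N, 2 O.
Implicit hydrogens by atom environment:
  8 × C: 2 H each → 16
  5 × C (aromatic): no H
  3 × C: 3 H each → 9
  1 × C (aromatic): 1 H
  1 × N: 2 H
  1 × O: 1 H
  1 × O: no H
  Total hydrogens = 29.
Molecular formula: C17H29NO2

C17H29NO2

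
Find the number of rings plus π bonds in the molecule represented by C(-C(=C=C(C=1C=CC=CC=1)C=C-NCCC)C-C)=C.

8

Molecular formula from the SMILES: C18H23N.
DoU = (2C + 2 + N − H − X)/2 = (2·18 + 2 + 1 − 23 − 0)/2 = 16/2 = 8.
(Structurally: 1 ring(s) + 7 π bond(s) = 8.)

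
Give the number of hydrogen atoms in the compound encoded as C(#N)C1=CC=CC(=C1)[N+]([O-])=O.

4

Hydrogens are implicit in SMILES; fill each atom to its normal valence:
  4 × C (aromatic): 1 H each → 4
  2 × C (aromatic): no H
  1 × C: no H
  1 × N (charge +1): no H
  1 × N: no H
  1 × O: no H
  1 × O (charge -1): no H
  Total hydrogens = 4.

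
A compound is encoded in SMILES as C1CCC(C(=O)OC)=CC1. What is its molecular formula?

Heavy atoms from the SMILES: 8 C, 2 O.
Implicit hydrogens by atom environment:
  4 × C: 2 H each → 8
  2 × C: no H
  2 × O: no H
  1 × C: 3 H
  1 × C: 1 H
  Total hydrogens = 12.
Molecular formula: C8H12O2

C8H12O2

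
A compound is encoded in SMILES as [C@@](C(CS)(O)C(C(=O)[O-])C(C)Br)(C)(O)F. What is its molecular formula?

Heavy atoms from the SMILES: 1 Br, 8 C, 1 F, 4 O, 1 S.
Implicit hydrogens by atom environment:
  3 × C: no H
  2 × C: 3 H each → 6
  2 × C: 1 H each → 2
  2 × O: 1 H each → 2
  1 × Br: no H
  1 × C: 2 H
  1 × F: no H
  1 × O: no H
  1 × O (charge -1): no H
  1 × S: 1 H
  Total hydrogens = 13.
Net charge -1.
Molecular formula: C8H13BrFO4S-

C8H13BrFO4S-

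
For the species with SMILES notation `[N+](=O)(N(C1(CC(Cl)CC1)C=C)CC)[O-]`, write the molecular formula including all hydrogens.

Heavy atoms from the SMILES: 9 C, 1 Cl, 2 N, 2 O.
Implicit hydrogens by atom environment:
  5 × C: 2 H each → 10
  2 × C: 1 H each → 2
  1 × C: 3 H
  1 × C: no H
  1 × Cl: no H
  1 × N: no H
  1 × N (charge +1): no H
  1 × O: no H
  1 × O (charge -1): no H
  Total hydrogens = 15.
Molecular formula: C9H15ClN2O2

C9H15ClN2O2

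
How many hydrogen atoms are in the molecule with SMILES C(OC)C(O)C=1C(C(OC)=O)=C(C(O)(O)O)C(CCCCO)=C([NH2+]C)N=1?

Hydrogens are implicit in SMILES; fill each atom to its normal valence:
  5 × C: 2 H each → 10
  5 × C (aromatic): no H
  5 × O: 1 H each → 5
  3 × C: 3 H each → 9
  3 × O: no H
  2 × C: no H
  1 × C: 1 H
  1 × N (charge +1): 2 H
  1 × N (aromatic): no H
  Total hydrogens = 27.

27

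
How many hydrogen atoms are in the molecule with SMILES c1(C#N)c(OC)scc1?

5

Hydrogens are implicit in SMILES; fill each atom to its normal valence:
  2 × C (aromatic): 1 H each → 2
  2 × C (aromatic): no H
  1 × C: 3 H
  1 × C: no H
  1 × N: no H
  1 × O: no H
  1 × S (aromatic): no H
  Total hydrogens = 5.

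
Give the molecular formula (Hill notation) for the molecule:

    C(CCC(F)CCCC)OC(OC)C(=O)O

Heavy atoms from the SMILES: 11 C, 1 F, 4 O.
Implicit hydrogens by atom environment:
  6 × C: 2 H each → 12
  3 × O: no H
  2 × C: 3 H each → 6
  2 × C: 1 H each → 2
  1 × C: no H
  1 × F: no H
  1 × O: 1 H
  Total hydrogens = 21.
Molecular formula: C11H21FO4

C11H21FO4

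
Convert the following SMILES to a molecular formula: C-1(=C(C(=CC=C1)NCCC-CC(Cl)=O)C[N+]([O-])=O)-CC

Heavy atoms from the SMILES: 14 C, 1 Cl, 2 N, 3 O.
Implicit hydrogens by atom environment:
  6 × C: 2 H each → 12
  3 × C (aromatic): 1 H each → 3
  3 × C (aromatic): no H
  2 × O: no H
  1 × C: 3 H
  1 × C: no H
  1 × Cl: no H
  1 × N: 1 H
  1 × N (charge +1): no H
  1 × O (charge -1): no H
  Total hydrogens = 19.
Molecular formula: C14H19ClN2O3

C14H19ClN2O3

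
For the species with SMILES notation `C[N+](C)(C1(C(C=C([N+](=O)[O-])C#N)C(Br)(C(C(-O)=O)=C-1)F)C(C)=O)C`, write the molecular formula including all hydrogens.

C14H16BrFN3O5+

Heavy atoms from the SMILES: 1 Br, 14 C, 1 F, 3 N, 5 O.
Implicit hydrogens by atom environment:
  7 × C: no H
  4 × C: 3 H each → 12
  3 × C: 1 H each → 3
  3 × O: no H
  2 × N (charge +1): no H
  1 × Br: no H
  1 × F: no H
  1 × N: no H
  1 × O: 1 H
  1 × O (charge -1): no H
  Total hydrogens = 16.
Net charge +1.
Molecular formula: C14H16BrFN3O5+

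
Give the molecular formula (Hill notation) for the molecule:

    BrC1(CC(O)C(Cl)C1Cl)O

Heavy atoms from the SMILES: 1 Br, 5 C, 2 Cl, 2 O.
Implicit hydrogens by atom environment:
  3 × C: 1 H each → 3
  2 × Cl: no H
  2 × O: 1 H each → 2
  1 × Br: no H
  1 × C: 2 H
  1 × C: no H
  Total hydrogens = 7.
Molecular formula: C5H7BrCl2O2

C5H7BrCl2O2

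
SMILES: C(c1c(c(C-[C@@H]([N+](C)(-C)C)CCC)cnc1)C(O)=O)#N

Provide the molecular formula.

C15H22N3O2+

Heavy atoms from the SMILES: 15 C, 3 N, 2 O.
Implicit hydrogens by atom environment:
  4 × C: 3 H each → 12
  3 × C: 2 H each → 6
  3 × C (aromatic): no H
  2 × C (aromatic): 1 H each → 2
  2 × C: no H
  1 × C: 1 H
  1 × N (aromatic): no H
  1 × N: no H
  1 × N (charge +1): no H
  1 × O: 1 H
  1 × O: no H
  Total hydrogens = 22.
Net charge +1.
Molecular formula: C15H22N3O2+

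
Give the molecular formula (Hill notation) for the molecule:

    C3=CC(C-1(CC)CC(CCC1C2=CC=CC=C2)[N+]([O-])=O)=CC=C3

Heavy atoms from the SMILES: 20 C, 1 N, 2 O.
Implicit hydrogens by atom environment:
  10 × C (aromatic): 1 H each → 10
  4 × C: 2 H each → 8
  2 × C: 1 H each → 2
  2 × C (aromatic): no H
  1 × C: 3 H
  1 × C: no H
  1 × N (charge +1): no H
  1 × O: no H
  1 × O (charge -1): no H
  Total hydrogens = 23.
Molecular formula: C20H23NO2

C20H23NO2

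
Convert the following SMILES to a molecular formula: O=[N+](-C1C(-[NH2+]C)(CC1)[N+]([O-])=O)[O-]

C5H10N3O4+

Heavy atoms from the SMILES: 5 C, 3 N, 4 O.
Implicit hydrogens by atom environment:
  2 × C: 2 H each → 4
  2 × N (charge +1): no H
  2 × O: no H
  2 × O (charge -1): no H
  1 × C: 3 H
  1 × C: 1 H
  1 × C: no H
  1 × N (charge +1): 2 H
  Total hydrogens = 10.
Net charge +1.
Molecular formula: C5H10N3O4+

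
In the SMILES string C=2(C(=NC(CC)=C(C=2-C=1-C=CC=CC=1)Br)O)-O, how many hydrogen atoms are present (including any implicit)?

12

Hydrogens are implicit in SMILES; fill each atom to its normal valence:
  6 × C (aromatic): no H
  5 × C (aromatic): 1 H each → 5
  2 × O: 1 H each → 2
  1 × Br: no H
  1 × C: 3 H
  1 × C: 2 H
  1 × N (aromatic): no H
  Total hydrogens = 12.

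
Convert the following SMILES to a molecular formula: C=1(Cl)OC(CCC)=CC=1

Heavy atoms from the SMILES: 7 C, 1 Cl, 1 O.
Implicit hydrogens by atom environment:
  2 × C: 2 H each → 4
  2 × C (aromatic): 1 H each → 2
  2 × C (aromatic): no H
  1 × C: 3 H
  1 × Cl: no H
  1 × O (aromatic): no H
  Total hydrogens = 9.
Molecular formula: C7H9ClO

C7H9ClO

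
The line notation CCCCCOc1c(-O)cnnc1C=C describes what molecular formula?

Heavy atoms from the SMILES: 11 C, 2 N, 2 O.
Implicit hydrogens by atom environment:
  5 × C: 2 H each → 10
  3 × C (aromatic): no H
  2 × N (aromatic): no H
  1 × C: 3 H
  1 × C (aromatic): 1 H
  1 × C: 1 H
  1 × O: 1 H
  1 × O: no H
  Total hydrogens = 16.
Molecular formula: C11H16N2O2

C11H16N2O2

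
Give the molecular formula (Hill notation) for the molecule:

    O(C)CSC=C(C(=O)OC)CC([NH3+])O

C8H16NO4S+

Heavy atoms from the SMILES: 8 C, 1 N, 4 O, 1 S.
Implicit hydrogens by atom environment:
  3 × O: no H
  2 × C: 3 H each → 6
  2 × C: 2 H each → 4
  2 × C: 1 H each → 2
  2 × C: no H
  1 × N (charge +1): 3 H
  1 × O: 1 H
  1 × S: no H
  Total hydrogens = 16.
Net charge +1.
Molecular formula: C8H16NO4S+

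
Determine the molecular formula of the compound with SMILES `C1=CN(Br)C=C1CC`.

C6H8BrN

Heavy atoms from the SMILES: 1 Br, 6 C, 1 N.
Implicit hydrogens by atom environment:
  3 × C (aromatic): 1 H each → 3
  1 × Br: no H
  1 × C: 3 H
  1 × C: 2 H
  1 × C (aromatic): no H
  1 × N (aromatic): no H
  Total hydrogens = 8.
Molecular formula: C6H8BrN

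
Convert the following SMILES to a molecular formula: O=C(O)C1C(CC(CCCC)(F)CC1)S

Heavy atoms from the SMILES: 11 C, 1 F, 2 O, 1 S.
Implicit hydrogens by atom environment:
  6 × C: 2 H each → 12
  2 × C: 1 H each → 2
  2 × C: no H
  1 × C: 3 H
  1 × F: no H
  1 × O: 1 H
  1 × O: no H
  1 × S: 1 H
  Total hydrogens = 19.
Molecular formula: C11H19FO2S

C11H19FO2S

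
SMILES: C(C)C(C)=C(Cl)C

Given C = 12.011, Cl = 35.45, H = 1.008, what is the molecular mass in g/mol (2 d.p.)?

Molecular formula: C6H11Cl.
M = 6×12.011 + 1×35.45 + 11×1.008 = 118.60 g/mol.

118.60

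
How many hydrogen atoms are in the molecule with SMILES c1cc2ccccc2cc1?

8

Hydrogens are implicit in SMILES; fill each atom to its normal valence:
  8 × C (aromatic): 1 H each → 8
  2 × C (aromatic): no H
  Total hydrogens = 8.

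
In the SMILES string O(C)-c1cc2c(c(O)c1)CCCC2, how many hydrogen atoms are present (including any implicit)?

Hydrogens are implicit in SMILES; fill each atom to its normal valence:
  4 × C: 2 H each → 8
  4 × C (aromatic): no H
  2 × C (aromatic): 1 H each → 2
  1 × C: 3 H
  1 × O: 1 H
  1 × O: no H
  Total hydrogens = 14.

14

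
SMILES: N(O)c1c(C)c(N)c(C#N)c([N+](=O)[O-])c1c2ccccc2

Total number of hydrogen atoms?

12

Hydrogens are implicit in SMILES; fill each atom to its normal valence:
  7 × C (aromatic): no H
  5 × C (aromatic): 1 H each → 5
  1 × C: 3 H
  1 × C: no H
  1 × N: 2 H
  1 × N: 1 H
  1 × N: no H
  1 × N (charge +1): no H
  1 × O: 1 H
  1 × O: no H
  1 × O (charge -1): no H
  Total hydrogens = 12.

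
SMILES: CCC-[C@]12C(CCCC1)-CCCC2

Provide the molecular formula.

Heavy atoms from the SMILES: 13 C.
Implicit hydrogens by atom environment:
  10 × C: 2 H each → 20
  1 × C: 3 H
  1 × C: 1 H
  1 × C: no H
  Total hydrogens = 24.
Molecular formula: C13H24

C13H24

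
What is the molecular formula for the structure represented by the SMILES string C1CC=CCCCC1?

Heavy atoms from the SMILES: 8 C.
Implicit hydrogens by atom environment:
  6 × C: 2 H each → 12
  2 × C: 1 H each → 2
  Total hydrogens = 14.
Molecular formula: C8H14

C8H14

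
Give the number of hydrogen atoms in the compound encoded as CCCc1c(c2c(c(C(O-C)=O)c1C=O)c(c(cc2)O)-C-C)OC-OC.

Hydrogens are implicit in SMILES; fill each atom to its normal valence:
  8 × C (aromatic): no H
  5 × O: no H
  4 × C: 3 H each → 12
  4 × C: 2 H each → 8
  2 × C (aromatic): 1 H each → 2
  1 × C: 1 H
  1 × C: no H
  1 × O: 1 H
  Total hydrogens = 24.

24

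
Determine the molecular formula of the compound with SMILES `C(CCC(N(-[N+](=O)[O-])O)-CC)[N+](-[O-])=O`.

C6H13N3O5

Heavy atoms from the SMILES: 6 C, 3 N, 5 O.
Implicit hydrogens by atom environment:
  4 × C: 2 H each → 8
  2 × N (charge +1): no H
  2 × O: no H
  2 × O (charge -1): no H
  1 × C: 3 H
  1 × C: 1 H
  1 × N: no H
  1 × O: 1 H
  Total hydrogens = 13.
Molecular formula: C6H13N3O5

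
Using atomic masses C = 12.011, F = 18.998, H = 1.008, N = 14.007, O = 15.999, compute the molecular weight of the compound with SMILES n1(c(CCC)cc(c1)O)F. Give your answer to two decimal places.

143.16

Molecular formula: C7H10FNO.
M = 7×12.011 + 1×18.998 + 10×1.008 + 1×14.007 + 1×15.999 = 143.16 g/mol.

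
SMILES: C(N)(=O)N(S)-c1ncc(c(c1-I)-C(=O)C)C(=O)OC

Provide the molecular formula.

Heavy atoms from the SMILES: 10 C, 1 I, 3 N, 4 O, 1 S.
Implicit hydrogens by atom environment:
  4 × C (aromatic): no H
  4 × O: no H
  3 × C: no H
  2 × C: 3 H each → 6
  1 × C (aromatic): 1 H
  1 × I: no H
  1 × N: 2 H
  1 × N (aromatic): no H
  1 × N: no H
  1 × S: 1 H
  Total hydrogens = 10.
Molecular formula: C10H10IN3O4S

C10H10IN3O4S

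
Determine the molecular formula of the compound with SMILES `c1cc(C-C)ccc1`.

C8H10

Heavy atoms from the SMILES: 8 C.
Implicit hydrogens by atom environment:
  5 × C (aromatic): 1 H each → 5
  1 × C: 3 H
  1 × C: 2 H
  1 × C (aromatic): no H
  Total hydrogens = 10.
Molecular formula: C8H10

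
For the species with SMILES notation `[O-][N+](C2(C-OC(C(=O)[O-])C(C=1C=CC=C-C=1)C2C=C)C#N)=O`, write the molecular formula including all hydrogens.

Heavy atoms from the SMILES: 15 C, 2 N, 5 O.
Implicit hydrogens by atom environment:
  5 × C (aromatic): 1 H each → 5
  4 × C: 1 H each → 4
  3 × C: no H
  3 × O: no H
  2 × C: 2 H each → 4
  2 × O (charge -1): no H
  1 × C (aromatic): no H
  1 × N (charge +1): no H
  1 × N: no H
  Total hydrogens = 13.
Net charge -1.
Molecular formula: C15H13N2O5-

C15H13N2O5-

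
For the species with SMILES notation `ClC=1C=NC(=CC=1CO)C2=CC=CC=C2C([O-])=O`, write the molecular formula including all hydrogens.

Heavy atoms from the SMILES: 13 C, 1 Cl, 1 N, 3 O.
Implicit hydrogens by atom environment:
  6 × C (aromatic): 1 H each → 6
  5 × C (aromatic): no H
  1 × C: 2 H
  1 × C: no H
  1 × Cl: no H
  1 × N (aromatic): no H
  1 × O: 1 H
  1 × O: no H
  1 × O (charge -1): no H
  Total hydrogens = 9.
Net charge -1.
Molecular formula: C13H9ClNO3-

C13H9ClNO3-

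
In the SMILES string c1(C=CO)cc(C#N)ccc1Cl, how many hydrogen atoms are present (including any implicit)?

6

Hydrogens are implicit in SMILES; fill each atom to its normal valence:
  3 × C (aromatic): 1 H each → 3
  3 × C (aromatic): no H
  2 × C: 1 H each → 2
  1 × C: no H
  1 × Cl: no H
  1 × N: no H
  1 × O: 1 H
  Total hydrogens = 6.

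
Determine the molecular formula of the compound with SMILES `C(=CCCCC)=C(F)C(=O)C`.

C9H13FO

Heavy atoms from the SMILES: 9 C, 1 F, 1 O.
Implicit hydrogens by atom environment:
  3 × C: 2 H each → 6
  3 × C: no H
  2 × C: 3 H each → 6
  1 × C: 1 H
  1 × F: no H
  1 × O: no H
  Total hydrogens = 13.
Molecular formula: C9H13FO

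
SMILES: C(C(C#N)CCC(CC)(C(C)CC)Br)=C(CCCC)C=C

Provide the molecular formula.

Heavy atoms from the SMILES: 1 Br, 19 C, 1 N.
Implicit hydrogens by atom environment:
  8 × C: 2 H each → 16
  4 × C: 3 H each → 12
  4 × C: 1 H each → 4
  3 × C: no H
  1 × Br: no H
  1 × N: no H
  Total hydrogens = 32.
Molecular formula: C19H32BrN

C19H32BrN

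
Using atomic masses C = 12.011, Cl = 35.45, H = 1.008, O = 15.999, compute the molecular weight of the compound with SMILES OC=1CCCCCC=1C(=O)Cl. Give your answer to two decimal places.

174.62

Molecular formula: C8H11ClO2.
M = 8×12.011 + 1×35.45 + 11×1.008 + 2×15.999 = 174.62 g/mol.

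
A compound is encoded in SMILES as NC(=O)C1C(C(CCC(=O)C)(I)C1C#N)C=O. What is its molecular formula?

C11H13IN2O3

Heavy atoms from the SMILES: 11 C, 1 I, 2 N, 3 O.
Implicit hydrogens by atom environment:
  4 × C: 1 H each → 4
  4 × C: no H
  3 × O: no H
  2 × C: 2 H each → 4
  1 × C: 3 H
  1 × I: no H
  1 × N: 2 H
  1 × N: no H
  Total hydrogens = 13.
Molecular formula: C11H13IN2O3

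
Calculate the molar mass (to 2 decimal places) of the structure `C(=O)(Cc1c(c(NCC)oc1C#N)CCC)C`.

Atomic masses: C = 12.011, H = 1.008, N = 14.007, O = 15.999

Molecular formula: C13H18N2O2.
M = 13×12.011 + 18×1.008 + 2×14.007 + 2×15.999 = 234.30 g/mol.

234.30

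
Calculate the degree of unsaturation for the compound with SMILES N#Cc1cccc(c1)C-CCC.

Molecular formula from the SMILES: C11H13N.
DoU = (2C + 2 + N − H − X)/2 = (2·11 + 2 + 1 − 13 − 0)/2 = 12/2 = 6.
(Structurally: 1 ring(s) + 5 π bond(s) = 6.)

6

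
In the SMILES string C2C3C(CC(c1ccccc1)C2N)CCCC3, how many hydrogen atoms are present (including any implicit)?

Hydrogens are implicit in SMILES; fill each atom to its normal valence:
  6 × C: 2 H each → 12
  5 × C (aromatic): 1 H each → 5
  4 × C: 1 H each → 4
  1 × C (aromatic): no H
  1 × N: 2 H
  Total hydrogens = 23.

23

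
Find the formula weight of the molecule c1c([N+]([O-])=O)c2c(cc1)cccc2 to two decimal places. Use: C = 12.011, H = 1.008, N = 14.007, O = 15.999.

173.17

Molecular formula: C10H7NO2.
M = 10×12.011 + 7×1.008 + 1×14.007 + 2×15.999 = 173.17 g/mol.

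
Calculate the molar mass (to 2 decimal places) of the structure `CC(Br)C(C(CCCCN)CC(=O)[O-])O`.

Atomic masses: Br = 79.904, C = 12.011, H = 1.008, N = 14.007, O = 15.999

281.17

Molecular formula: C10H19BrNO3-.
M = 1×79.904 + 10×12.011 + 19×1.008 + 1×14.007 + 3×15.999 = 281.17 g/mol.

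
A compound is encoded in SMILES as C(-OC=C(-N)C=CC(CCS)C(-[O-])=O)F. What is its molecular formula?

Heavy atoms from the SMILES: 9 C, 1 F, 1 N, 3 O, 1 S.
Implicit hydrogens by atom environment:
  4 × C: 1 H each → 4
  3 × C: 2 H each → 6
  2 × C: no H
  2 × O: no H
  1 × F: no H
  1 × N: 2 H
  1 × O (charge -1): no H
  1 × S: 1 H
  Total hydrogens = 13.
Net charge -1.
Molecular formula: C9H13FNO3S-

C9H13FNO3S-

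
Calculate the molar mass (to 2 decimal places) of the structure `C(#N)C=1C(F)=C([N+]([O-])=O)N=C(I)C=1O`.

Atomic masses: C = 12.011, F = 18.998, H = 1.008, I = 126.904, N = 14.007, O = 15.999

308.99

Molecular formula: C6HFIN3O3.
M = 6×12.011 + 1×18.998 + 1×1.008 + 1×126.904 + 3×14.007 + 3×15.999 = 308.99 g/mol.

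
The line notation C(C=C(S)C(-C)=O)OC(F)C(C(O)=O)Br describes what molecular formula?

C8H10BrFO4S

Heavy atoms from the SMILES: 1 Br, 8 C, 1 F, 4 O, 1 S.
Implicit hydrogens by atom environment:
  3 × C: 1 H each → 3
  3 × C: no H
  3 × O: no H
  1 × Br: no H
  1 × C: 3 H
  1 × C: 2 H
  1 × F: no H
  1 × O: 1 H
  1 × S: 1 H
  Total hydrogens = 10.
Molecular formula: C8H10BrFO4S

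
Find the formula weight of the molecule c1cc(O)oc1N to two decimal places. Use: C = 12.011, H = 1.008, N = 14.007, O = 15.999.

99.09

Molecular formula: C4H5NO2.
M = 4×12.011 + 5×1.008 + 1×14.007 + 2×15.999 = 99.09 g/mol.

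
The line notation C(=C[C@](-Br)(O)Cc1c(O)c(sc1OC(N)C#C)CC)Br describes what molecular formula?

C13H15Br2NO3S

Heavy atoms from the SMILES: 2 Br, 13 C, 1 N, 3 O, 1 S.
Implicit hydrogens by atom environment:
  4 × C: 1 H each → 4
  4 × C (aromatic): no H
  2 × Br: no H
  2 × C: 2 H each → 4
  2 × C: no H
  2 × O: 1 H each → 2
  1 × C: 3 H
  1 × N: 2 H
  1 × O: no H
  1 × S (aromatic): no H
  Total hydrogens = 15.
Molecular formula: C13H15Br2NO3S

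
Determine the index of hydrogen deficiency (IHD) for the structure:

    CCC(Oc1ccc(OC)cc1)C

Molecular formula from the SMILES: C11H16O2.
DoU = (2C + 2 + N − H − X)/2 = (2·11 + 2 + 0 − 16 − 0)/2 = 8/2 = 4.
(Structurally: 1 ring(s) + 3 π bond(s) = 4.)

4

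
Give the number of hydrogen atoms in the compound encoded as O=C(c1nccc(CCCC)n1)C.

14

Hydrogens are implicit in SMILES; fill each atom to its normal valence:
  3 × C: 2 H each → 6
  2 × C: 3 H each → 6
  2 × C (aromatic): 1 H each → 2
  2 × C (aromatic): no H
  2 × N (aromatic): no H
  1 × C: no H
  1 × O: no H
  Total hydrogens = 14.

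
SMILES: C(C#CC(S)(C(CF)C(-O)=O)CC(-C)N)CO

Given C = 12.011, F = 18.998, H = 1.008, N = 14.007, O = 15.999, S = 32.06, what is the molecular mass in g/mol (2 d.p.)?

263.33

Molecular formula: C11H18FNO3S.
M = 11×12.011 + 1×18.998 + 18×1.008 + 1×14.007 + 3×15.999 + 1×32.06 = 263.33 g/mol.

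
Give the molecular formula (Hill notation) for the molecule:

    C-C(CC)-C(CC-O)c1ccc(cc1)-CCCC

C17H28O

Heavy atoms from the SMILES: 17 C, 1 O.
Implicit hydrogens by atom environment:
  6 × C: 2 H each → 12
  4 × C (aromatic): 1 H each → 4
  3 × C: 3 H each → 9
  2 × C: 1 H each → 2
  2 × C (aromatic): no H
  1 × O: 1 H
  Total hydrogens = 28.
Molecular formula: C17H28O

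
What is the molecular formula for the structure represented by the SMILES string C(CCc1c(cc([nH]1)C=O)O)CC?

Heavy atoms from the SMILES: 10 C, 1 N, 2 O.
Implicit hydrogens by atom environment:
  4 × C: 2 H each → 8
  3 × C (aromatic): no H
  1 × C: 3 H
  1 × C (aromatic): 1 H
  1 × C: 1 H
  1 × N (aromatic): 1 H
  1 × O: 1 H
  1 × O: no H
  Total hydrogens = 15.
Molecular formula: C10H15NO2

C10H15NO2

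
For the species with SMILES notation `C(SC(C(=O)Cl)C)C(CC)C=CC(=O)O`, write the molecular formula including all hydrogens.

Heavy atoms from the SMILES: 10 C, 1 Cl, 3 O, 1 S.
Implicit hydrogens by atom environment:
  4 × C: 1 H each → 4
  2 × C: 3 H each → 6
  2 × C: 2 H each → 4
  2 × C: no H
  2 × O: no H
  1 × Cl: no H
  1 × O: 1 H
  1 × S: no H
  Total hydrogens = 15.
Molecular formula: C10H15ClO3S

C10H15ClO3S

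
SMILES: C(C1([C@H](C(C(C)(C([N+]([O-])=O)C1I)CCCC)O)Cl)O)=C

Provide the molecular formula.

C13H21ClINO4

Heavy atoms from the SMILES: 13 C, 1 Cl, 1 I, 1 N, 4 O.
Implicit hydrogens by atom environment:
  5 × C: 1 H each → 5
  4 × C: 2 H each → 8
  2 × C: 3 H each → 6
  2 × C: no H
  2 × O: 1 H each → 2
  1 × Cl: no H
  1 × I: no H
  1 × N (charge +1): no H
  1 × O: no H
  1 × O (charge -1): no H
  Total hydrogens = 21.
Molecular formula: C13H21ClINO4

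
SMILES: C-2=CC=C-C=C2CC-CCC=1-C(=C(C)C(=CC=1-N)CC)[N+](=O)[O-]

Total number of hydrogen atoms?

Hydrogens are implicit in SMILES; fill each atom to its normal valence:
  6 × C (aromatic): 1 H each → 6
  6 × C (aromatic): no H
  5 × C: 2 H each → 10
  2 × C: 3 H each → 6
  1 × N: 2 H
  1 × N (charge +1): no H
  1 × O: no H
  1 × O (charge -1): no H
  Total hydrogens = 24.

24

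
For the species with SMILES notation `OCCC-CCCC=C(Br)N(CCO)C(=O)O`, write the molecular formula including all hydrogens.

Heavy atoms from the SMILES: 1 Br, 11 C, 1 N, 4 O.
Implicit hydrogens by atom environment:
  8 × C: 2 H each → 16
  3 × O: 1 H each → 3
  2 × C: no H
  1 × Br: no H
  1 × C: 1 H
  1 × N: no H
  1 × O: no H
  Total hydrogens = 20.
Molecular formula: C11H20BrNO4

C11H20BrNO4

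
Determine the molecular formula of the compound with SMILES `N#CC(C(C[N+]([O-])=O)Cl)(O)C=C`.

C6H7ClN2O3

Heavy atoms from the SMILES: 6 C, 1 Cl, 2 N, 3 O.
Implicit hydrogens by atom environment:
  2 × C: 2 H each → 4
  2 × C: 1 H each → 2
  2 × C: no H
  1 × Cl: no H
  1 × N: no H
  1 × N (charge +1): no H
  1 × O: 1 H
  1 × O: no H
  1 × O (charge -1): no H
  Total hydrogens = 7.
Molecular formula: C6H7ClN2O3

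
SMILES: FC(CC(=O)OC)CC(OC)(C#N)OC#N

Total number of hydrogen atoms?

Hydrogens are implicit in SMILES; fill each atom to its normal valence:
  4 × C: no H
  4 × O: no H
  2 × C: 3 H each → 6
  2 × C: 2 H each → 4
  2 × N: no H
  1 × C: 1 H
  1 × F: no H
  Total hydrogens = 11.

11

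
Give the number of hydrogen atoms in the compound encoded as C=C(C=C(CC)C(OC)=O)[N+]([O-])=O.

Hydrogens are implicit in SMILES; fill each atom to its normal valence:
  3 × C: no H
  3 × O: no H
  2 × C: 3 H each → 6
  2 × C: 2 H each → 4
  1 × C: 1 H
  1 × N (charge +1): no H
  1 × O (charge -1): no H
  Total hydrogens = 11.

11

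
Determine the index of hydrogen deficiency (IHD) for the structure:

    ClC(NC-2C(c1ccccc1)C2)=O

6

Molecular formula from the SMILES: C10H10ClNO.
DoU = (2C + 2 + N − H − X)/2 = (2·10 + 2 + 1 − 10 − 1)/2 = 12/2 = 6.
(Structurally: 2 ring(s) + 4 π bond(s) = 6.)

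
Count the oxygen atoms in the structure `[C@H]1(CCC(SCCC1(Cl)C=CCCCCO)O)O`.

The symbol for oxygen appears 3 times in the SMILES.

3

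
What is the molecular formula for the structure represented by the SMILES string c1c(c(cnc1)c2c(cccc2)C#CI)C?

C14H10IN

Heavy atoms from the SMILES: 14 C, 1 I, 1 N.
Implicit hydrogens by atom environment:
  7 × C (aromatic): 1 H each → 7
  4 × C (aromatic): no H
  2 × C: no H
  1 × C: 3 H
  1 × I: no H
  1 × N (aromatic): no H
  Total hydrogens = 10.
Molecular formula: C14H10IN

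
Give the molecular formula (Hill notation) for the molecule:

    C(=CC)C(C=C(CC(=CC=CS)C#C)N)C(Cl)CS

C15H20ClNS2

Heavy atoms from the SMILES: 15 C, 1 Cl, 1 N, 2 S.
Implicit hydrogens by atom environment:
  9 × C: 1 H each → 9
  3 × C: no H
  2 × C: 2 H each → 4
  2 × S: 1 H each → 2
  1 × C: 3 H
  1 × Cl: no H
  1 × N: 2 H
  Total hydrogens = 20.
Molecular formula: C15H20ClNS2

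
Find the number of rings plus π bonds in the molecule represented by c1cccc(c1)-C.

Molecular formula from the SMILES: C7H8.
DoU = (2C + 2 + N − H − X)/2 = (2·7 + 2 + 0 − 8 − 0)/2 = 8/2 = 4.
(Structurally: 1 ring(s) + 3 π bond(s) = 4.)

4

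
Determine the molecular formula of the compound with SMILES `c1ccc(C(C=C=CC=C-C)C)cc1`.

C14H16

Heavy atoms from the SMILES: 14 C.
Implicit hydrogens by atom environment:
  5 × C: 1 H each → 5
  5 × C (aromatic): 1 H each → 5
  2 × C: 3 H each → 6
  1 × C: no H
  1 × C (aromatic): no H
  Total hydrogens = 16.
Molecular formula: C14H16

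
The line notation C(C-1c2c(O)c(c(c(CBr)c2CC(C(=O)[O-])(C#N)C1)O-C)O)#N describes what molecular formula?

C15H12BrN2O5-

Heavy atoms from the SMILES: 1 Br, 15 C, 2 N, 5 O.
Implicit hydrogens by atom environment:
  6 × C (aromatic): no H
  4 × C: no H
  3 × C: 2 H each → 6
  2 × N: no H
  2 × O: 1 H each → 2
  2 × O: no H
  1 × Br: no H
  1 × C: 3 H
  1 × C: 1 H
  1 × O (charge -1): no H
  Total hydrogens = 12.
Net charge -1.
Molecular formula: C15H12BrN2O5-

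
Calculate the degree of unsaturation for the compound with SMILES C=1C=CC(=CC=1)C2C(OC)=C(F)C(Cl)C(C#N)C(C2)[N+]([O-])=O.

Molecular formula from the SMILES: C15H14ClFN2O3.
DoU = (2C + 2 + N − H − X)/2 = (2·15 + 2 + 2 − 14 − 2)/2 = 18/2 = 9.
(Structurally: 2 ring(s) + 7 π bond(s) = 9.)

9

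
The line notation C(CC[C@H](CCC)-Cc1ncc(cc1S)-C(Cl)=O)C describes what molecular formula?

C15H22ClNOS

Heavy atoms from the SMILES: 15 C, 1 Cl, 1 N, 1 O, 1 S.
Implicit hydrogens by atom environment:
  6 × C: 2 H each → 12
  3 × C (aromatic): no H
  2 × C: 3 H each → 6
  2 × C (aromatic): 1 H each → 2
  1 × C: 1 H
  1 × C: no H
  1 × Cl: no H
  1 × N (aromatic): no H
  1 × O: no H
  1 × S: 1 H
  Total hydrogens = 22.
Molecular formula: C15H22ClNOS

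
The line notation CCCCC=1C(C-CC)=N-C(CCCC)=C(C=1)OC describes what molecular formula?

Heavy atoms from the SMILES: 17 C, 1 N, 1 O.
Implicit hydrogens by atom environment:
  8 × C: 2 H each → 16
  4 × C: 3 H each → 12
  4 × C (aromatic): no H
  1 × C (aromatic): 1 H
  1 × N (aromatic): no H
  1 × O: no H
  Total hydrogens = 29.
Molecular formula: C17H29NO

C17H29NO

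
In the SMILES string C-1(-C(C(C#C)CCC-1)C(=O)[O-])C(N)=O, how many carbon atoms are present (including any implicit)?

The symbol for carbon appears 10 times in the SMILES.

10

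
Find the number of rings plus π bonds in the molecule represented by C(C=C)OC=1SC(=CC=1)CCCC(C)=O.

5

Molecular formula from the SMILES: C12H16O2S.
DoU = (2C + 2 + N − H − X)/2 = (2·12 + 2 + 0 − 16 − 0)/2 = 10/2 = 5.
(Structurally: 1 ring(s) + 4 π bond(s) = 5.)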